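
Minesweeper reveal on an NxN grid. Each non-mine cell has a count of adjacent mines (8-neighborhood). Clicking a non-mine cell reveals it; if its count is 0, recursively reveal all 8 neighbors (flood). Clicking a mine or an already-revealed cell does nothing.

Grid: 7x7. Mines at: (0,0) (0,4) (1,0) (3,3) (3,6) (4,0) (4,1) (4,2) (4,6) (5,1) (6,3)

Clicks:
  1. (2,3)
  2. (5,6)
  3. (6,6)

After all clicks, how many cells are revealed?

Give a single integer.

Answer: 7

Derivation:
Click 1 (2,3) count=1: revealed 1 new [(2,3)] -> total=1
Click 2 (5,6) count=1: revealed 1 new [(5,6)] -> total=2
Click 3 (6,6) count=0: revealed 5 new [(5,4) (5,5) (6,4) (6,5) (6,6)] -> total=7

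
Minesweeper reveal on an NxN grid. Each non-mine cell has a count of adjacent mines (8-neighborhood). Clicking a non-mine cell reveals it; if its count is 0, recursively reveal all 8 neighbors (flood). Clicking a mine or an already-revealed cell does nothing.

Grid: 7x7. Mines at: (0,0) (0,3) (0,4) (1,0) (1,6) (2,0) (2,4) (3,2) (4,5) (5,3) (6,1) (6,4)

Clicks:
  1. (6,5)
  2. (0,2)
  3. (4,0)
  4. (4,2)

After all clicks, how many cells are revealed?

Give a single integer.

Click 1 (6,5) count=1: revealed 1 new [(6,5)] -> total=1
Click 2 (0,2) count=1: revealed 1 new [(0,2)] -> total=2
Click 3 (4,0) count=0: revealed 6 new [(3,0) (3,1) (4,0) (4,1) (5,0) (5,1)] -> total=8
Click 4 (4,2) count=2: revealed 1 new [(4,2)] -> total=9

Answer: 9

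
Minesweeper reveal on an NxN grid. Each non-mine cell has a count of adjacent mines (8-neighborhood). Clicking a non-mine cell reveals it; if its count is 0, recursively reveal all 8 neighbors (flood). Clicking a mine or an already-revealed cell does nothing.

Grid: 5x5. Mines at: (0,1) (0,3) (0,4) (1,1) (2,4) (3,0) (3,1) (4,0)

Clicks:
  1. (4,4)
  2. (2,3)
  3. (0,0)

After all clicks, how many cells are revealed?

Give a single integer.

Answer: 8

Derivation:
Click 1 (4,4) count=0: revealed 6 new [(3,2) (3,3) (3,4) (4,2) (4,3) (4,4)] -> total=6
Click 2 (2,3) count=1: revealed 1 new [(2,3)] -> total=7
Click 3 (0,0) count=2: revealed 1 new [(0,0)] -> total=8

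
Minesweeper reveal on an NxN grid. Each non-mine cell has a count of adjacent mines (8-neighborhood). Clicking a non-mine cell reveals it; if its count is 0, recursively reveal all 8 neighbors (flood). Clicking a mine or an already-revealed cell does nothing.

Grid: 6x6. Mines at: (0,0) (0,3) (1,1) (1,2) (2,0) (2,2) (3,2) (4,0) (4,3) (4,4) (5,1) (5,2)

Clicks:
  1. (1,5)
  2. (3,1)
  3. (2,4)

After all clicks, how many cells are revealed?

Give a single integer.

Click 1 (1,5) count=0: revealed 11 new [(0,4) (0,5) (1,3) (1,4) (1,5) (2,3) (2,4) (2,5) (3,3) (3,4) (3,5)] -> total=11
Click 2 (3,1) count=4: revealed 1 new [(3,1)] -> total=12
Click 3 (2,4) count=0: revealed 0 new [(none)] -> total=12

Answer: 12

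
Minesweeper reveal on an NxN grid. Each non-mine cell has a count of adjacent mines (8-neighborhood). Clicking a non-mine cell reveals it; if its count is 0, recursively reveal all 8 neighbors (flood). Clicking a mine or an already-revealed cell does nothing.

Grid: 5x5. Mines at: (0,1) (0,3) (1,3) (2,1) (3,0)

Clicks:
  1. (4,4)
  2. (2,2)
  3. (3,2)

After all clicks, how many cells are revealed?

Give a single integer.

Click 1 (4,4) count=0: revealed 11 new [(2,2) (2,3) (2,4) (3,1) (3,2) (3,3) (3,4) (4,1) (4,2) (4,3) (4,4)] -> total=11
Click 2 (2,2) count=2: revealed 0 new [(none)] -> total=11
Click 3 (3,2) count=1: revealed 0 new [(none)] -> total=11

Answer: 11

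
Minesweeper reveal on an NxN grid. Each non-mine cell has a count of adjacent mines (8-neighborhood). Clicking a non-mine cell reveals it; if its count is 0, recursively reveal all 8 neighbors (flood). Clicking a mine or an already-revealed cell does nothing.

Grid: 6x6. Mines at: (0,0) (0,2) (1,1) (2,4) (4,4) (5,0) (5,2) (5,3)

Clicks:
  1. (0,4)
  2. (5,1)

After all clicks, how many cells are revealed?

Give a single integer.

Click 1 (0,4) count=0: revealed 6 new [(0,3) (0,4) (0,5) (1,3) (1,4) (1,5)] -> total=6
Click 2 (5,1) count=2: revealed 1 new [(5,1)] -> total=7

Answer: 7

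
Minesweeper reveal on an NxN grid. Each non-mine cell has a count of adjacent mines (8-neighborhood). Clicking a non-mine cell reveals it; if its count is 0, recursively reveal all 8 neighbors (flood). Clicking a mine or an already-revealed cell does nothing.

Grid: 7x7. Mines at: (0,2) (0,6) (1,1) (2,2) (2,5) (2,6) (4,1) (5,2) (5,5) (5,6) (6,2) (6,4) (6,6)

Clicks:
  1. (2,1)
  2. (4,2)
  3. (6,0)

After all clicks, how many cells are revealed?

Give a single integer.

Answer: 6

Derivation:
Click 1 (2,1) count=2: revealed 1 new [(2,1)] -> total=1
Click 2 (4,2) count=2: revealed 1 new [(4,2)] -> total=2
Click 3 (6,0) count=0: revealed 4 new [(5,0) (5,1) (6,0) (6,1)] -> total=6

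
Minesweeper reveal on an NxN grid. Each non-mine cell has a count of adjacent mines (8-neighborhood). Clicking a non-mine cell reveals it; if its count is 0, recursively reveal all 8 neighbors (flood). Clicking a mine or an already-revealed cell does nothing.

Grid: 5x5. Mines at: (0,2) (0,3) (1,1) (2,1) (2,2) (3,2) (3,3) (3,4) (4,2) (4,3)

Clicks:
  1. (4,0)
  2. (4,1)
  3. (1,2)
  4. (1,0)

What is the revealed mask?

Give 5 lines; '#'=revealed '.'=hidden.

Click 1 (4,0) count=0: revealed 4 new [(3,0) (3,1) (4,0) (4,1)] -> total=4
Click 2 (4,1) count=2: revealed 0 new [(none)] -> total=4
Click 3 (1,2) count=5: revealed 1 new [(1,2)] -> total=5
Click 4 (1,0) count=2: revealed 1 new [(1,0)] -> total=6

Answer: .....
#.#..
.....
##...
##...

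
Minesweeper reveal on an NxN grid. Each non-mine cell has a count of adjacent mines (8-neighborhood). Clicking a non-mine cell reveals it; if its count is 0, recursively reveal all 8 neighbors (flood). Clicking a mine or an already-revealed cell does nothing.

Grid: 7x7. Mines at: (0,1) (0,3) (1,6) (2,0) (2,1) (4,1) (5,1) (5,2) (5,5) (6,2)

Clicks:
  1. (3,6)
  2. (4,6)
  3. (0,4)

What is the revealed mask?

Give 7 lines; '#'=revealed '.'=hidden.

Click 1 (3,6) count=0: revealed 19 new [(1,2) (1,3) (1,4) (1,5) (2,2) (2,3) (2,4) (2,5) (2,6) (3,2) (3,3) (3,4) (3,5) (3,6) (4,2) (4,3) (4,4) (4,5) (4,6)] -> total=19
Click 2 (4,6) count=1: revealed 0 new [(none)] -> total=19
Click 3 (0,4) count=1: revealed 1 new [(0,4)] -> total=20

Answer: ....#..
..####.
..#####
..#####
..#####
.......
.......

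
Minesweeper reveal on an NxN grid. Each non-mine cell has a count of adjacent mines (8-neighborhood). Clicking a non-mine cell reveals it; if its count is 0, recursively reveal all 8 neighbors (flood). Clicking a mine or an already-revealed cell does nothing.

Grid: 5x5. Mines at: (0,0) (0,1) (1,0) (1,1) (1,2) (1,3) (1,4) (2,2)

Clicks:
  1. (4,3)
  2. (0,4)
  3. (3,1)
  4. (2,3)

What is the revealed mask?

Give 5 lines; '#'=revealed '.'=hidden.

Answer: ....#
.....
##.##
#####
#####

Derivation:
Click 1 (4,3) count=0: revealed 14 new [(2,0) (2,1) (2,3) (2,4) (3,0) (3,1) (3,2) (3,3) (3,4) (4,0) (4,1) (4,2) (4,3) (4,4)] -> total=14
Click 2 (0,4) count=2: revealed 1 new [(0,4)] -> total=15
Click 3 (3,1) count=1: revealed 0 new [(none)] -> total=15
Click 4 (2,3) count=4: revealed 0 new [(none)] -> total=15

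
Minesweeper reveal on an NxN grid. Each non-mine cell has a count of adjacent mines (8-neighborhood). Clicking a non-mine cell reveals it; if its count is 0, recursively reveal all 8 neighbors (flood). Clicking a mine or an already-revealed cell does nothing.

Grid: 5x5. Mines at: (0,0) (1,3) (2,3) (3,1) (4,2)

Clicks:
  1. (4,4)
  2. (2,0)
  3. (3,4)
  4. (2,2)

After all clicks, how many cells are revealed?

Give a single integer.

Answer: 6

Derivation:
Click 1 (4,4) count=0: revealed 4 new [(3,3) (3,4) (4,3) (4,4)] -> total=4
Click 2 (2,0) count=1: revealed 1 new [(2,0)] -> total=5
Click 3 (3,4) count=1: revealed 0 new [(none)] -> total=5
Click 4 (2,2) count=3: revealed 1 new [(2,2)] -> total=6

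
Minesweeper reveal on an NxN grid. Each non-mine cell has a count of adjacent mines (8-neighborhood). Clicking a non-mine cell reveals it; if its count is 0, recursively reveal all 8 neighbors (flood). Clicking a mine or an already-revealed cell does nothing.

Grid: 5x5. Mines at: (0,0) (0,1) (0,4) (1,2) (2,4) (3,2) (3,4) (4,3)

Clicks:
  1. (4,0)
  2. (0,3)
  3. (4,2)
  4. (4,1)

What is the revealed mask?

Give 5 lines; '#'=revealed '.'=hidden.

Click 1 (4,0) count=0: revealed 8 new [(1,0) (1,1) (2,0) (2,1) (3,0) (3,1) (4,0) (4,1)] -> total=8
Click 2 (0,3) count=2: revealed 1 new [(0,3)] -> total=9
Click 3 (4,2) count=2: revealed 1 new [(4,2)] -> total=10
Click 4 (4,1) count=1: revealed 0 new [(none)] -> total=10

Answer: ...#.
##...
##...
##...
###..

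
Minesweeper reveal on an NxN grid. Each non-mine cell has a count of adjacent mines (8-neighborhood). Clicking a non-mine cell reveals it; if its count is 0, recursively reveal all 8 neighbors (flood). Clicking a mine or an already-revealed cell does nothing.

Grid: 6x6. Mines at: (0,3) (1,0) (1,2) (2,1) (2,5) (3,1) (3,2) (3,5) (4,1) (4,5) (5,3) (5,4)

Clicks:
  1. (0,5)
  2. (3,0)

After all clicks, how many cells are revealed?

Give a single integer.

Click 1 (0,5) count=0: revealed 4 new [(0,4) (0,5) (1,4) (1,5)] -> total=4
Click 2 (3,0) count=3: revealed 1 new [(3,0)] -> total=5

Answer: 5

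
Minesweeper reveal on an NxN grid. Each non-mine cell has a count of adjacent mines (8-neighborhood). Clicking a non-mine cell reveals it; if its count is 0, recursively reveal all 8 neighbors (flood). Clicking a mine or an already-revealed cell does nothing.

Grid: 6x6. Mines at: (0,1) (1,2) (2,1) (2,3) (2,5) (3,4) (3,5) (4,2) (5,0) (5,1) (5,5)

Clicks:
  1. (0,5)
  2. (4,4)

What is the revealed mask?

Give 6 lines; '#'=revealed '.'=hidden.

Answer: ...###
...###
......
......
....#.
......

Derivation:
Click 1 (0,5) count=0: revealed 6 new [(0,3) (0,4) (0,5) (1,3) (1,4) (1,5)] -> total=6
Click 2 (4,4) count=3: revealed 1 new [(4,4)] -> total=7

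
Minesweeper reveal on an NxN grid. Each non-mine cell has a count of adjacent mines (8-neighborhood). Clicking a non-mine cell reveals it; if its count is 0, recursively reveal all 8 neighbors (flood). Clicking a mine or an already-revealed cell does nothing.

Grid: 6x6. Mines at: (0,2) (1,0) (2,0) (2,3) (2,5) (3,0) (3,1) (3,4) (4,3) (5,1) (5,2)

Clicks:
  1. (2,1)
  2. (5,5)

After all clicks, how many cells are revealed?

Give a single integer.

Click 1 (2,1) count=4: revealed 1 new [(2,1)] -> total=1
Click 2 (5,5) count=0: revealed 4 new [(4,4) (4,5) (5,4) (5,5)] -> total=5

Answer: 5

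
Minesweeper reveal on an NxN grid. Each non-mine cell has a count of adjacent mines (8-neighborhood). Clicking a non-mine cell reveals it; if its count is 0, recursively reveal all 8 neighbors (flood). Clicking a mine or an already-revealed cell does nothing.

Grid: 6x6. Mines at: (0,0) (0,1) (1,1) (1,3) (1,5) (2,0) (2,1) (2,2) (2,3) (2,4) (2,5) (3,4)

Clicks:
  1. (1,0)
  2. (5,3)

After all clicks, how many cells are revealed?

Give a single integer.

Answer: 17

Derivation:
Click 1 (1,0) count=5: revealed 1 new [(1,0)] -> total=1
Click 2 (5,3) count=0: revealed 16 new [(3,0) (3,1) (3,2) (3,3) (4,0) (4,1) (4,2) (4,3) (4,4) (4,5) (5,0) (5,1) (5,2) (5,3) (5,4) (5,5)] -> total=17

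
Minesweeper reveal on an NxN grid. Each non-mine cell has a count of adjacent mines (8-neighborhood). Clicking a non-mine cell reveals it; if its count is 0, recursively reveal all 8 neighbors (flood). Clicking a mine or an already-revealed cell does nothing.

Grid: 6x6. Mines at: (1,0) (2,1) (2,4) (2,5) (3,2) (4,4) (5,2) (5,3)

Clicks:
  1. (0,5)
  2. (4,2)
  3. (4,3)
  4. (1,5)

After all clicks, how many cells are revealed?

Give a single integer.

Answer: 12

Derivation:
Click 1 (0,5) count=0: revealed 10 new [(0,1) (0,2) (0,3) (0,4) (0,5) (1,1) (1,2) (1,3) (1,4) (1,5)] -> total=10
Click 2 (4,2) count=3: revealed 1 new [(4,2)] -> total=11
Click 3 (4,3) count=4: revealed 1 new [(4,3)] -> total=12
Click 4 (1,5) count=2: revealed 0 new [(none)] -> total=12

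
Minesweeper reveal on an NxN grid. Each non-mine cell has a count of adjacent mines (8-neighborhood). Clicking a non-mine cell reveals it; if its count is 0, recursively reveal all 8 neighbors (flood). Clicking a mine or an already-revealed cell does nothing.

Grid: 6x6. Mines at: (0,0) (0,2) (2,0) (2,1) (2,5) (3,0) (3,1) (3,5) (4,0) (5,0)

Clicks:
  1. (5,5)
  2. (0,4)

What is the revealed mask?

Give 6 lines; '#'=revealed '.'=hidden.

Answer: ...###
..####
..###.
..###.
.#####
.#####

Derivation:
Click 1 (5,5) count=0: revealed 19 new [(1,2) (1,3) (1,4) (2,2) (2,3) (2,4) (3,2) (3,3) (3,4) (4,1) (4,2) (4,3) (4,4) (4,5) (5,1) (5,2) (5,3) (5,4) (5,5)] -> total=19
Click 2 (0,4) count=0: revealed 4 new [(0,3) (0,4) (0,5) (1,5)] -> total=23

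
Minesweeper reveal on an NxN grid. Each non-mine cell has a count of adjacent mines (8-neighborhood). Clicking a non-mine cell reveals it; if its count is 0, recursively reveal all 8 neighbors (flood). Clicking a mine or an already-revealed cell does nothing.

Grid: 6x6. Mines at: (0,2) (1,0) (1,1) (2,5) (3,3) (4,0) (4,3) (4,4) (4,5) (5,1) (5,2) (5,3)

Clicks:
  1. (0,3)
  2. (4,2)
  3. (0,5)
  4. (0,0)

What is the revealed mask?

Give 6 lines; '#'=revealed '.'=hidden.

Answer: #..###
...###
......
......
..#...
......

Derivation:
Click 1 (0,3) count=1: revealed 1 new [(0,3)] -> total=1
Click 2 (4,2) count=5: revealed 1 new [(4,2)] -> total=2
Click 3 (0,5) count=0: revealed 5 new [(0,4) (0,5) (1,3) (1,4) (1,5)] -> total=7
Click 4 (0,0) count=2: revealed 1 new [(0,0)] -> total=8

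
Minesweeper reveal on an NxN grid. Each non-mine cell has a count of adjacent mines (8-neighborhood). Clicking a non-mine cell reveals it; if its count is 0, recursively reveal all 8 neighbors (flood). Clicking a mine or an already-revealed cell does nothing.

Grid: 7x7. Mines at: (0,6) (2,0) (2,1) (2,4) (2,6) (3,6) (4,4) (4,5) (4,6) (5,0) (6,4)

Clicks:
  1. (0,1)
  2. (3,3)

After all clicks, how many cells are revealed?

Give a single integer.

Answer: 13

Derivation:
Click 1 (0,1) count=0: revealed 12 new [(0,0) (0,1) (0,2) (0,3) (0,4) (0,5) (1,0) (1,1) (1,2) (1,3) (1,4) (1,5)] -> total=12
Click 2 (3,3) count=2: revealed 1 new [(3,3)] -> total=13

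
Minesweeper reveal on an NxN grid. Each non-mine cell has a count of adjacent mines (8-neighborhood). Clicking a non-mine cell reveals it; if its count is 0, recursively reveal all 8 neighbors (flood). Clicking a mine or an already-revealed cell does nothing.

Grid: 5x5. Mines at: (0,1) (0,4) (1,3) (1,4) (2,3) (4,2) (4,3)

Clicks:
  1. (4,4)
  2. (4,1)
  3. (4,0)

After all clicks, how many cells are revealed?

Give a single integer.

Answer: 12

Derivation:
Click 1 (4,4) count=1: revealed 1 new [(4,4)] -> total=1
Click 2 (4,1) count=1: revealed 1 new [(4,1)] -> total=2
Click 3 (4,0) count=0: revealed 10 new [(1,0) (1,1) (1,2) (2,0) (2,1) (2,2) (3,0) (3,1) (3,2) (4,0)] -> total=12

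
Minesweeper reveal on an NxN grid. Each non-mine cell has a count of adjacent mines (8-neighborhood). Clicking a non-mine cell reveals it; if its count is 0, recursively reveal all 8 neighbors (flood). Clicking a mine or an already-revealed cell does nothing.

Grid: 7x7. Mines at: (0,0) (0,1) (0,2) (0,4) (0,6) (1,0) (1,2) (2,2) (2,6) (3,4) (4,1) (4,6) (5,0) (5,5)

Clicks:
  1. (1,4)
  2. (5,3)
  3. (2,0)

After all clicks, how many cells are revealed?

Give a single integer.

Click 1 (1,4) count=1: revealed 1 new [(1,4)] -> total=1
Click 2 (5,3) count=0: revealed 11 new [(4,2) (4,3) (4,4) (5,1) (5,2) (5,3) (5,4) (6,1) (6,2) (6,3) (6,4)] -> total=12
Click 3 (2,0) count=1: revealed 1 new [(2,0)] -> total=13

Answer: 13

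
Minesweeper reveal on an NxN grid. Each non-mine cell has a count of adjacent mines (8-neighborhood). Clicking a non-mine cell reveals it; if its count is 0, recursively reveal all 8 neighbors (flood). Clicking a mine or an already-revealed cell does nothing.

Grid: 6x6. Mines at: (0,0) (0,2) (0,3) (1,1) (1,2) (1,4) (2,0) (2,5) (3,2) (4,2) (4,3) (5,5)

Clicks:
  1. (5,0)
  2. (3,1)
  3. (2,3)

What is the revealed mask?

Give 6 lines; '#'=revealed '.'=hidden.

Click 1 (5,0) count=0: revealed 6 new [(3,0) (3,1) (4,0) (4,1) (5,0) (5,1)] -> total=6
Click 2 (3,1) count=3: revealed 0 new [(none)] -> total=6
Click 3 (2,3) count=3: revealed 1 new [(2,3)] -> total=7

Answer: ......
......
...#..
##....
##....
##....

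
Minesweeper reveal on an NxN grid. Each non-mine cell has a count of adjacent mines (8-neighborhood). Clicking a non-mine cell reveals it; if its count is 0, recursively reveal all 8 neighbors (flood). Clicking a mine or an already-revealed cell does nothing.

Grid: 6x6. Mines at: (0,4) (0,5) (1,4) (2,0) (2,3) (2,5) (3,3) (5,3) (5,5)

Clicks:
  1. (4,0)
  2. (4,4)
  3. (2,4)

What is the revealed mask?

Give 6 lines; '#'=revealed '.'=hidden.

Answer: ......
......
....#.
###...
###.#.
###...

Derivation:
Click 1 (4,0) count=0: revealed 9 new [(3,0) (3,1) (3,2) (4,0) (4,1) (4,2) (5,0) (5,1) (5,2)] -> total=9
Click 2 (4,4) count=3: revealed 1 new [(4,4)] -> total=10
Click 3 (2,4) count=4: revealed 1 new [(2,4)] -> total=11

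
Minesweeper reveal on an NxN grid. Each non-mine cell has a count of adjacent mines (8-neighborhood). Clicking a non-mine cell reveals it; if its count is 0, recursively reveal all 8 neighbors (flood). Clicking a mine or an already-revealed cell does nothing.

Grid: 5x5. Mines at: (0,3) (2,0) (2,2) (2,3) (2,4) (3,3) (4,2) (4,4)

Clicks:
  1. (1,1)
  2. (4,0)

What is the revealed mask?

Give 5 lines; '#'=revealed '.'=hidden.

Click 1 (1,1) count=2: revealed 1 new [(1,1)] -> total=1
Click 2 (4,0) count=0: revealed 4 new [(3,0) (3,1) (4,0) (4,1)] -> total=5

Answer: .....
.#...
.....
##...
##...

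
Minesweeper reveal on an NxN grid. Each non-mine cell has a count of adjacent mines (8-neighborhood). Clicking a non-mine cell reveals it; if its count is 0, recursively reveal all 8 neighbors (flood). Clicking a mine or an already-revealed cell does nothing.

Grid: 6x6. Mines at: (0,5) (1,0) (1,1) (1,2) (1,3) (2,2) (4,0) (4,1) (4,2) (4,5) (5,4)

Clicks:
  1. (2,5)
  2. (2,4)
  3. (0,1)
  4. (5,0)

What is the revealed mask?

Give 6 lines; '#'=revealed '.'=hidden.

Answer: .#....
....##
....##
....##
......
#.....

Derivation:
Click 1 (2,5) count=0: revealed 6 new [(1,4) (1,5) (2,4) (2,5) (3,4) (3,5)] -> total=6
Click 2 (2,4) count=1: revealed 0 new [(none)] -> total=6
Click 3 (0,1) count=3: revealed 1 new [(0,1)] -> total=7
Click 4 (5,0) count=2: revealed 1 new [(5,0)] -> total=8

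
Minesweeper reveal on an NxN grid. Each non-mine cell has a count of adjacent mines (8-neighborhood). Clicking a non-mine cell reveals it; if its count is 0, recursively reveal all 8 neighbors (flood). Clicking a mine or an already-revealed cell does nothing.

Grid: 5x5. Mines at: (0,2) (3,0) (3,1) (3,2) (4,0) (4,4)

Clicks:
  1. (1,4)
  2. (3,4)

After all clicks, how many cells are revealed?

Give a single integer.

Click 1 (1,4) count=0: revealed 8 new [(0,3) (0,4) (1,3) (1,4) (2,3) (2,4) (3,3) (3,4)] -> total=8
Click 2 (3,4) count=1: revealed 0 new [(none)] -> total=8

Answer: 8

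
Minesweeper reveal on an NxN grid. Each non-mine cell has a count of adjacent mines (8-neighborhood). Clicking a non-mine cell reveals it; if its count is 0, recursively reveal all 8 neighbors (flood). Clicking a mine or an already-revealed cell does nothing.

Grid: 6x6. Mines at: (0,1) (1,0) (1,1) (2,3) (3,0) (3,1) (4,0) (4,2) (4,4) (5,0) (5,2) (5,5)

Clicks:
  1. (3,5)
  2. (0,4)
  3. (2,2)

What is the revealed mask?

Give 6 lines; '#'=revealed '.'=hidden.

Answer: ..####
..####
..#.##
....##
......
......

Derivation:
Click 1 (3,5) count=1: revealed 1 new [(3,5)] -> total=1
Click 2 (0,4) count=0: revealed 11 new [(0,2) (0,3) (0,4) (0,5) (1,2) (1,3) (1,4) (1,5) (2,4) (2,5) (3,4)] -> total=12
Click 3 (2,2) count=3: revealed 1 new [(2,2)] -> total=13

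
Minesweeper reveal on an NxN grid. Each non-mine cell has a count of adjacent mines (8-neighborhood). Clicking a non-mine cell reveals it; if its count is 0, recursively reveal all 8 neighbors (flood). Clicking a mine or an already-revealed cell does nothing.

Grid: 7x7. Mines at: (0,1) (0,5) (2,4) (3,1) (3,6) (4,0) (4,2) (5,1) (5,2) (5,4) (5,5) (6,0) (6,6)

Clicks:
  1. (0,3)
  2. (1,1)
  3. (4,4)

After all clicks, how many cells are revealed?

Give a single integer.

Click 1 (0,3) count=0: revealed 6 new [(0,2) (0,3) (0,4) (1,2) (1,3) (1,4)] -> total=6
Click 2 (1,1) count=1: revealed 1 new [(1,1)] -> total=7
Click 3 (4,4) count=2: revealed 1 new [(4,4)] -> total=8

Answer: 8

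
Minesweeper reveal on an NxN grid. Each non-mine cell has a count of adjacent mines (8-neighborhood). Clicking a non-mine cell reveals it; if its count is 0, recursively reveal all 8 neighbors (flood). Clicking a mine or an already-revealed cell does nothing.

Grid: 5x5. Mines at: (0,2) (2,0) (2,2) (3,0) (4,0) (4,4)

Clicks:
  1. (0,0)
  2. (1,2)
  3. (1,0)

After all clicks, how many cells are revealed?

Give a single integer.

Answer: 5

Derivation:
Click 1 (0,0) count=0: revealed 4 new [(0,0) (0,1) (1,0) (1,1)] -> total=4
Click 2 (1,2) count=2: revealed 1 new [(1,2)] -> total=5
Click 3 (1,0) count=1: revealed 0 new [(none)] -> total=5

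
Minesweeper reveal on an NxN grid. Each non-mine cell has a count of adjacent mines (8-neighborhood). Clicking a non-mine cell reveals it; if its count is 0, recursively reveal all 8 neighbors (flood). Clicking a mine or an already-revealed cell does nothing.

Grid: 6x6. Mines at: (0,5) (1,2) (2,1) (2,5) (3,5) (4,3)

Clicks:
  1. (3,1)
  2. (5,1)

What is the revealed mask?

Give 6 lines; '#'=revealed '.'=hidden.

Answer: ......
......
......
###...
###...
###...

Derivation:
Click 1 (3,1) count=1: revealed 1 new [(3,1)] -> total=1
Click 2 (5,1) count=0: revealed 8 new [(3,0) (3,2) (4,0) (4,1) (4,2) (5,0) (5,1) (5,2)] -> total=9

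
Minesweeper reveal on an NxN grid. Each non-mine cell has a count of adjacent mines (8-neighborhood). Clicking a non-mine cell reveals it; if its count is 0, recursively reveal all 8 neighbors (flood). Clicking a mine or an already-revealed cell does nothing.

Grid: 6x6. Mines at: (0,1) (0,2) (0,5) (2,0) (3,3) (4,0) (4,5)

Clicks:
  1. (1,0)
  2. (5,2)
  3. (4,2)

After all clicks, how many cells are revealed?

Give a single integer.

Answer: 9

Derivation:
Click 1 (1,0) count=2: revealed 1 new [(1,0)] -> total=1
Click 2 (5,2) count=0: revealed 8 new [(4,1) (4,2) (4,3) (4,4) (5,1) (5,2) (5,3) (5,4)] -> total=9
Click 3 (4,2) count=1: revealed 0 new [(none)] -> total=9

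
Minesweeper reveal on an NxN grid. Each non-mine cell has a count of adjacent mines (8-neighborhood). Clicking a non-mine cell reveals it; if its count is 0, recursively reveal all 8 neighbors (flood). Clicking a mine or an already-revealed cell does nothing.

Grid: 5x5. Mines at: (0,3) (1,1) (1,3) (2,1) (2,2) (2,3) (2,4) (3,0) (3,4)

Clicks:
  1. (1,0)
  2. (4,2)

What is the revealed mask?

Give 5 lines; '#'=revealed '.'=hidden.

Click 1 (1,0) count=2: revealed 1 new [(1,0)] -> total=1
Click 2 (4,2) count=0: revealed 6 new [(3,1) (3,2) (3,3) (4,1) (4,2) (4,3)] -> total=7

Answer: .....
#....
.....
.###.
.###.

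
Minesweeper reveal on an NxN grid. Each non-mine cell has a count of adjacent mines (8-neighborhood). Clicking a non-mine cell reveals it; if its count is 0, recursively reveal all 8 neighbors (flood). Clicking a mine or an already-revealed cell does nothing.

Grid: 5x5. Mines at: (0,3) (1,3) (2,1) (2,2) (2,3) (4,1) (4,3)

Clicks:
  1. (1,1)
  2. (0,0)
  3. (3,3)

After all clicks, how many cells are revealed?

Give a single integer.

Click 1 (1,1) count=2: revealed 1 new [(1,1)] -> total=1
Click 2 (0,0) count=0: revealed 5 new [(0,0) (0,1) (0,2) (1,0) (1,2)] -> total=6
Click 3 (3,3) count=3: revealed 1 new [(3,3)] -> total=7

Answer: 7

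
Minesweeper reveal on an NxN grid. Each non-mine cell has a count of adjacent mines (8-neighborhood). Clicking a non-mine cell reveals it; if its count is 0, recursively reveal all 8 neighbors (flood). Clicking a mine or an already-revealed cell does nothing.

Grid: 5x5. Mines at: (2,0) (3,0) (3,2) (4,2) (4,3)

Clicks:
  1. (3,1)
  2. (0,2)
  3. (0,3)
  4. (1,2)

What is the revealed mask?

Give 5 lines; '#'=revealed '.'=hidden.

Answer: #####
#####
.####
.#.##
.....

Derivation:
Click 1 (3,1) count=4: revealed 1 new [(3,1)] -> total=1
Click 2 (0,2) count=0: revealed 16 new [(0,0) (0,1) (0,2) (0,3) (0,4) (1,0) (1,1) (1,2) (1,3) (1,4) (2,1) (2,2) (2,3) (2,4) (3,3) (3,4)] -> total=17
Click 3 (0,3) count=0: revealed 0 new [(none)] -> total=17
Click 4 (1,2) count=0: revealed 0 new [(none)] -> total=17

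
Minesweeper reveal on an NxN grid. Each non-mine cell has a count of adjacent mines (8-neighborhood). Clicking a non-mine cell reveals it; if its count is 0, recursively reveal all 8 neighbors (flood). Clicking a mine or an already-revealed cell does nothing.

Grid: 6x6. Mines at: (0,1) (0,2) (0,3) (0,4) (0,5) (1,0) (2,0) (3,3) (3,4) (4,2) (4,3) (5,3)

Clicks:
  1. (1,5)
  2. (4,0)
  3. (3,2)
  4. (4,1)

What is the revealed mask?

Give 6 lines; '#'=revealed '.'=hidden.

Click 1 (1,5) count=2: revealed 1 new [(1,5)] -> total=1
Click 2 (4,0) count=0: revealed 6 new [(3,0) (3,1) (4,0) (4,1) (5,0) (5,1)] -> total=7
Click 3 (3,2) count=3: revealed 1 new [(3,2)] -> total=8
Click 4 (4,1) count=1: revealed 0 new [(none)] -> total=8

Answer: ......
.....#
......
###...
##....
##....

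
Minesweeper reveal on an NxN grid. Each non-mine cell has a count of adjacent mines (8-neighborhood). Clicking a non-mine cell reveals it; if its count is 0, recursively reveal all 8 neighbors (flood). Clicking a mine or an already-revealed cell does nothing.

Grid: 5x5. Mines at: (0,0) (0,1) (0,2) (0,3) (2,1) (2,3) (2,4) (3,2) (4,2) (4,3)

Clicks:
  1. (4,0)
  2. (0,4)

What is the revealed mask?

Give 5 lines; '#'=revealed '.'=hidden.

Click 1 (4,0) count=0: revealed 4 new [(3,0) (3,1) (4,0) (4,1)] -> total=4
Click 2 (0,4) count=1: revealed 1 new [(0,4)] -> total=5

Answer: ....#
.....
.....
##...
##...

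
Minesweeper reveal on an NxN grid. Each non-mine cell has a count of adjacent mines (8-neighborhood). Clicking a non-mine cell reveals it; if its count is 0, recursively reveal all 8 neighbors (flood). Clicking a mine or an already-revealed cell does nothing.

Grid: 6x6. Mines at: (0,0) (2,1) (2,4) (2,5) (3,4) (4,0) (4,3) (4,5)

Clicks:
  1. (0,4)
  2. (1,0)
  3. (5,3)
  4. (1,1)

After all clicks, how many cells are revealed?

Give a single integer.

Click 1 (0,4) count=0: revealed 10 new [(0,1) (0,2) (0,3) (0,4) (0,5) (1,1) (1,2) (1,3) (1,4) (1,5)] -> total=10
Click 2 (1,0) count=2: revealed 1 new [(1,0)] -> total=11
Click 3 (5,3) count=1: revealed 1 new [(5,3)] -> total=12
Click 4 (1,1) count=2: revealed 0 new [(none)] -> total=12

Answer: 12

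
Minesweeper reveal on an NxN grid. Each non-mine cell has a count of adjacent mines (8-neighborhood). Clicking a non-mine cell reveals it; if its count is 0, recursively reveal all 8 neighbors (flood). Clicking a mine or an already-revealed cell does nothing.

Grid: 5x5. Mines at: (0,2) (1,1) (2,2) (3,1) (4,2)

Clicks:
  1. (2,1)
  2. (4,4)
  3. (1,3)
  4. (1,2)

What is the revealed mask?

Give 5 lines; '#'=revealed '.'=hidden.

Answer: ...##
..###
.#.##
...##
...##

Derivation:
Click 1 (2,1) count=3: revealed 1 new [(2,1)] -> total=1
Click 2 (4,4) count=0: revealed 10 new [(0,3) (0,4) (1,3) (1,4) (2,3) (2,4) (3,3) (3,4) (4,3) (4,4)] -> total=11
Click 3 (1,3) count=2: revealed 0 new [(none)] -> total=11
Click 4 (1,2) count=3: revealed 1 new [(1,2)] -> total=12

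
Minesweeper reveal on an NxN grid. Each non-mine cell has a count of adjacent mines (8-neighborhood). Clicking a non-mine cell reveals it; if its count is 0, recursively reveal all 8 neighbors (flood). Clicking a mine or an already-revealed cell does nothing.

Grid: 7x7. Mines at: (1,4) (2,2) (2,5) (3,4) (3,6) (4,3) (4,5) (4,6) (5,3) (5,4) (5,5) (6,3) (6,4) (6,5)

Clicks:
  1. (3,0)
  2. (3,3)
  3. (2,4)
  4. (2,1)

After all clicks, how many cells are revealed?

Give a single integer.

Answer: 24

Derivation:
Click 1 (3,0) count=0: revealed 22 new [(0,0) (0,1) (0,2) (0,3) (1,0) (1,1) (1,2) (1,3) (2,0) (2,1) (3,0) (3,1) (3,2) (4,0) (4,1) (4,2) (5,0) (5,1) (5,2) (6,0) (6,1) (6,2)] -> total=22
Click 2 (3,3) count=3: revealed 1 new [(3,3)] -> total=23
Click 3 (2,4) count=3: revealed 1 new [(2,4)] -> total=24
Click 4 (2,1) count=1: revealed 0 new [(none)] -> total=24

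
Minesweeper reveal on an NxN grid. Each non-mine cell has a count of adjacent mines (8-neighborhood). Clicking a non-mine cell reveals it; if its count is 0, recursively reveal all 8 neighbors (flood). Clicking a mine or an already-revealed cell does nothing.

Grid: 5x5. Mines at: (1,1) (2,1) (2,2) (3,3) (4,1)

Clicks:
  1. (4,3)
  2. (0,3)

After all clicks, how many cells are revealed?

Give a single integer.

Click 1 (4,3) count=1: revealed 1 new [(4,3)] -> total=1
Click 2 (0,3) count=0: revealed 8 new [(0,2) (0,3) (0,4) (1,2) (1,3) (1,4) (2,3) (2,4)] -> total=9

Answer: 9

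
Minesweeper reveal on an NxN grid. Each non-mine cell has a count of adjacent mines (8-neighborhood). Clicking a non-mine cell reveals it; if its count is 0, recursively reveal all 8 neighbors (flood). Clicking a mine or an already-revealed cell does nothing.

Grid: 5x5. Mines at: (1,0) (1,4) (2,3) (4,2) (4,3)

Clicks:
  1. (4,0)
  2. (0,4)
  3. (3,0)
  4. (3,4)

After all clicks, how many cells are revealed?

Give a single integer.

Click 1 (4,0) count=0: revealed 6 new [(2,0) (2,1) (3,0) (3,1) (4,0) (4,1)] -> total=6
Click 2 (0,4) count=1: revealed 1 new [(0,4)] -> total=7
Click 3 (3,0) count=0: revealed 0 new [(none)] -> total=7
Click 4 (3,4) count=2: revealed 1 new [(3,4)] -> total=8

Answer: 8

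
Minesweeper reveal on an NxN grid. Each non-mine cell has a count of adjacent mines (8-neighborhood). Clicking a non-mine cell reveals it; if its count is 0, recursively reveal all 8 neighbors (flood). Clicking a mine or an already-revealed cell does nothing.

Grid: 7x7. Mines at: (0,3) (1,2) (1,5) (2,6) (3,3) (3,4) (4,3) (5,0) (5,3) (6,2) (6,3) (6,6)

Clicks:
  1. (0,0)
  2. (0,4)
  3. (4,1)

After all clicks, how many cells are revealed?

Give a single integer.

Click 1 (0,0) count=0: revealed 13 new [(0,0) (0,1) (1,0) (1,1) (2,0) (2,1) (2,2) (3,0) (3,1) (3,2) (4,0) (4,1) (4,2)] -> total=13
Click 2 (0,4) count=2: revealed 1 new [(0,4)] -> total=14
Click 3 (4,1) count=1: revealed 0 new [(none)] -> total=14

Answer: 14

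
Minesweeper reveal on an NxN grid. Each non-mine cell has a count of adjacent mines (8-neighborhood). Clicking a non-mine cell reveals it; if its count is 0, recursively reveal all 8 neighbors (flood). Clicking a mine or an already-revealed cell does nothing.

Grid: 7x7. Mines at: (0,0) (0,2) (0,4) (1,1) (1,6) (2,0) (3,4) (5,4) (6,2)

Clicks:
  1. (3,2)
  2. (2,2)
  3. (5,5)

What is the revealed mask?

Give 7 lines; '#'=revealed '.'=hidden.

Click 1 (3,2) count=0: revealed 17 new [(2,1) (2,2) (2,3) (3,0) (3,1) (3,2) (3,3) (4,0) (4,1) (4,2) (4,3) (5,0) (5,1) (5,2) (5,3) (6,0) (6,1)] -> total=17
Click 2 (2,2) count=1: revealed 0 new [(none)] -> total=17
Click 3 (5,5) count=1: revealed 1 new [(5,5)] -> total=18

Answer: .......
.......
.###...
####...
####...
####.#.
##.....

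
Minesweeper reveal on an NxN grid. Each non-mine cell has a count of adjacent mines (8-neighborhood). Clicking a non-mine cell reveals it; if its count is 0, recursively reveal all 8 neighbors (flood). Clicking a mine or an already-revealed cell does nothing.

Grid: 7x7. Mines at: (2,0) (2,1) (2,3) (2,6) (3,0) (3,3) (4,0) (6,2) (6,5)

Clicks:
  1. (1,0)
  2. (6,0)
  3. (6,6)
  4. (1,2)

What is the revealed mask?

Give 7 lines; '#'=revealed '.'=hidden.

Click 1 (1,0) count=2: revealed 1 new [(1,0)] -> total=1
Click 2 (6,0) count=0: revealed 4 new [(5,0) (5,1) (6,0) (6,1)] -> total=5
Click 3 (6,6) count=1: revealed 1 new [(6,6)] -> total=6
Click 4 (1,2) count=2: revealed 1 new [(1,2)] -> total=7

Answer: .......
#.#....
.......
.......
.......
##.....
##....#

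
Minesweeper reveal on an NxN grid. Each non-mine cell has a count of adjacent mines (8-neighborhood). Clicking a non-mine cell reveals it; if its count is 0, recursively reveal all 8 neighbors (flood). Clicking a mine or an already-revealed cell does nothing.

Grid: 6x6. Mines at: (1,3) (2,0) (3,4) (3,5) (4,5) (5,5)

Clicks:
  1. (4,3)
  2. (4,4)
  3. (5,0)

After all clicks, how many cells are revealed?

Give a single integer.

Answer: 17

Derivation:
Click 1 (4,3) count=1: revealed 1 new [(4,3)] -> total=1
Click 2 (4,4) count=4: revealed 1 new [(4,4)] -> total=2
Click 3 (5,0) count=0: revealed 15 new [(2,1) (2,2) (2,3) (3,0) (3,1) (3,2) (3,3) (4,0) (4,1) (4,2) (5,0) (5,1) (5,2) (5,3) (5,4)] -> total=17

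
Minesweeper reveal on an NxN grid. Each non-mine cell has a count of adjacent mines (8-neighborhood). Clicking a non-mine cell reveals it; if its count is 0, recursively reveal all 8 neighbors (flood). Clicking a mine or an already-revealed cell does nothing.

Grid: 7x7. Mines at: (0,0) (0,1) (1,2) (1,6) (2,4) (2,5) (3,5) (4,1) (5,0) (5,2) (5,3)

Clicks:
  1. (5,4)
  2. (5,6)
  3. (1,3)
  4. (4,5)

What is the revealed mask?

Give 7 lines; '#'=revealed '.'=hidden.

Click 1 (5,4) count=1: revealed 1 new [(5,4)] -> total=1
Click 2 (5,6) count=0: revealed 8 new [(4,4) (4,5) (4,6) (5,5) (5,6) (6,4) (6,5) (6,6)] -> total=9
Click 3 (1,3) count=2: revealed 1 new [(1,3)] -> total=10
Click 4 (4,5) count=1: revealed 0 new [(none)] -> total=10

Answer: .......
...#...
.......
.......
....###
....###
....###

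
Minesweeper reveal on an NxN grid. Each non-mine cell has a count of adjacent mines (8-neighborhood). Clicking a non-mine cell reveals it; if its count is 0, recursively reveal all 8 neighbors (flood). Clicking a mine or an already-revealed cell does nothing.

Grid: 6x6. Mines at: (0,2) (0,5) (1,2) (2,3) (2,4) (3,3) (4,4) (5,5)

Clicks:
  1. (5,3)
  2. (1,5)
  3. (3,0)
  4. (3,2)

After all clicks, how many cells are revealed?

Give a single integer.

Click 1 (5,3) count=1: revealed 1 new [(5,3)] -> total=1
Click 2 (1,5) count=2: revealed 1 new [(1,5)] -> total=2
Click 3 (3,0) count=0: revealed 17 new [(0,0) (0,1) (1,0) (1,1) (2,0) (2,1) (2,2) (3,0) (3,1) (3,2) (4,0) (4,1) (4,2) (4,3) (5,0) (5,1) (5,2)] -> total=19
Click 4 (3,2) count=2: revealed 0 new [(none)] -> total=19

Answer: 19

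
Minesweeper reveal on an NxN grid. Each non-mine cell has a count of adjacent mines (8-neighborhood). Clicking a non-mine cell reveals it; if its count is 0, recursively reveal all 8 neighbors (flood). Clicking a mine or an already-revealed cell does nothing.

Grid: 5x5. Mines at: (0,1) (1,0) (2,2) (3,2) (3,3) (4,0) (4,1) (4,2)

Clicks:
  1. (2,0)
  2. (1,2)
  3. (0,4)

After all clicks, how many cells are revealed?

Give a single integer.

Answer: 9

Derivation:
Click 1 (2,0) count=1: revealed 1 new [(2,0)] -> total=1
Click 2 (1,2) count=2: revealed 1 new [(1,2)] -> total=2
Click 3 (0,4) count=0: revealed 7 new [(0,2) (0,3) (0,4) (1,3) (1,4) (2,3) (2,4)] -> total=9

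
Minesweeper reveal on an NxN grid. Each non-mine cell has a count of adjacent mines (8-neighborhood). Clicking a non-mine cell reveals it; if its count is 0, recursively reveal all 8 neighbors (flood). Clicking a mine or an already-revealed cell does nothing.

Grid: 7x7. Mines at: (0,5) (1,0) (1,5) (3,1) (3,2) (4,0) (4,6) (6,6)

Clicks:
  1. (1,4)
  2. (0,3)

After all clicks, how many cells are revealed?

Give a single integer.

Click 1 (1,4) count=2: revealed 1 new [(1,4)] -> total=1
Click 2 (0,3) count=0: revealed 11 new [(0,1) (0,2) (0,3) (0,4) (1,1) (1,2) (1,3) (2,1) (2,2) (2,3) (2,4)] -> total=12

Answer: 12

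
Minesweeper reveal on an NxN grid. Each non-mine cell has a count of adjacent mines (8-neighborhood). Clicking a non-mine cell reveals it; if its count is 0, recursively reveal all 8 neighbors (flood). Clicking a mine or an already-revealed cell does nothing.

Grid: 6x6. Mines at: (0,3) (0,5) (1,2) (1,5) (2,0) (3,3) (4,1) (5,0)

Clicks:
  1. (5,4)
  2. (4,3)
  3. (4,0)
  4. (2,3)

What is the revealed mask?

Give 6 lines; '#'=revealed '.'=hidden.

Answer: ......
......
...###
....##
#.####
..####

Derivation:
Click 1 (5,4) count=0: revealed 12 new [(2,4) (2,5) (3,4) (3,5) (4,2) (4,3) (4,4) (4,5) (5,2) (5,3) (5,4) (5,5)] -> total=12
Click 2 (4,3) count=1: revealed 0 new [(none)] -> total=12
Click 3 (4,0) count=2: revealed 1 new [(4,0)] -> total=13
Click 4 (2,3) count=2: revealed 1 new [(2,3)] -> total=14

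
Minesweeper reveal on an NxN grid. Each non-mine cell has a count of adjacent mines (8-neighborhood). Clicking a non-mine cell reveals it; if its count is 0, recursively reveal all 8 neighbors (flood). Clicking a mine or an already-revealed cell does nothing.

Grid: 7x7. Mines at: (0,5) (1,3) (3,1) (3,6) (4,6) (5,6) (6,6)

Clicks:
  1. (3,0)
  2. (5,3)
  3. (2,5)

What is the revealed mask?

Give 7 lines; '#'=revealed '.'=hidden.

Click 1 (3,0) count=1: revealed 1 new [(3,0)] -> total=1
Click 2 (5,3) count=0: revealed 26 new [(2,2) (2,3) (2,4) (2,5) (3,2) (3,3) (3,4) (3,5) (4,0) (4,1) (4,2) (4,3) (4,4) (4,5) (5,0) (5,1) (5,2) (5,3) (5,4) (5,5) (6,0) (6,1) (6,2) (6,3) (6,4) (6,5)] -> total=27
Click 3 (2,5) count=1: revealed 0 new [(none)] -> total=27

Answer: .......
.......
..####.
#.####.
######.
######.
######.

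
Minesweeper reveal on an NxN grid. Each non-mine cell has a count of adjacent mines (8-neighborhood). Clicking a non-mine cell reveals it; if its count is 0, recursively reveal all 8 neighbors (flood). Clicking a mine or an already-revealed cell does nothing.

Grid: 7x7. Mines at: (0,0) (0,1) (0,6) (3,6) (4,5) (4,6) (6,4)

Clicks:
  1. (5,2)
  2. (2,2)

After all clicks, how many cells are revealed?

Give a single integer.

Answer: 36

Derivation:
Click 1 (5,2) count=0: revealed 36 new [(0,2) (0,3) (0,4) (0,5) (1,0) (1,1) (1,2) (1,3) (1,4) (1,5) (2,0) (2,1) (2,2) (2,3) (2,4) (2,5) (3,0) (3,1) (3,2) (3,3) (3,4) (3,5) (4,0) (4,1) (4,2) (4,3) (4,4) (5,0) (5,1) (5,2) (5,3) (5,4) (6,0) (6,1) (6,2) (6,3)] -> total=36
Click 2 (2,2) count=0: revealed 0 new [(none)] -> total=36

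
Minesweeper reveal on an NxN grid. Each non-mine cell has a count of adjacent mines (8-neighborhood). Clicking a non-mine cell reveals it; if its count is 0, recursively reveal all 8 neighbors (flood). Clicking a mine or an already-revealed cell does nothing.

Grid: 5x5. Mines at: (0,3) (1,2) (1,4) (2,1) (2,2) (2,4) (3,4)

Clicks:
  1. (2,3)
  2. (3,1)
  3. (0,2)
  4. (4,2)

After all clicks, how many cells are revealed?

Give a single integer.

Answer: 10

Derivation:
Click 1 (2,3) count=5: revealed 1 new [(2,3)] -> total=1
Click 2 (3,1) count=2: revealed 1 new [(3,1)] -> total=2
Click 3 (0,2) count=2: revealed 1 new [(0,2)] -> total=3
Click 4 (4,2) count=0: revealed 7 new [(3,0) (3,2) (3,3) (4,0) (4,1) (4,2) (4,3)] -> total=10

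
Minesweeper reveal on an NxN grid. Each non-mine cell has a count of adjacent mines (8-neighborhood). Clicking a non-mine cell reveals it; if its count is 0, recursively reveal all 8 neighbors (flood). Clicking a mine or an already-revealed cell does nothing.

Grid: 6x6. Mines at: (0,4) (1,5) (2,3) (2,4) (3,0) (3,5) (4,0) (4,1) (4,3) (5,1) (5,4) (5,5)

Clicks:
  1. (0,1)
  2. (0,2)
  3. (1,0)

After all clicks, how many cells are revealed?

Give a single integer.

Answer: 11

Derivation:
Click 1 (0,1) count=0: revealed 11 new [(0,0) (0,1) (0,2) (0,3) (1,0) (1,1) (1,2) (1,3) (2,0) (2,1) (2,2)] -> total=11
Click 2 (0,2) count=0: revealed 0 new [(none)] -> total=11
Click 3 (1,0) count=0: revealed 0 new [(none)] -> total=11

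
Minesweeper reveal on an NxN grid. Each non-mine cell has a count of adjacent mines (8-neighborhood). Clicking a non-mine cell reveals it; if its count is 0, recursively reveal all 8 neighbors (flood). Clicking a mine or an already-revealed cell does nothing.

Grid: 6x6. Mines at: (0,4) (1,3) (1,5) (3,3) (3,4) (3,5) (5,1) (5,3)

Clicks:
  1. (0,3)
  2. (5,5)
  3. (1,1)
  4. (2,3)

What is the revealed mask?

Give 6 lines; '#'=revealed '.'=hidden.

Answer: ####..
###...
####..
###...
###.##
....##

Derivation:
Click 1 (0,3) count=2: revealed 1 new [(0,3)] -> total=1
Click 2 (5,5) count=0: revealed 4 new [(4,4) (4,5) (5,4) (5,5)] -> total=5
Click 3 (1,1) count=0: revealed 15 new [(0,0) (0,1) (0,2) (1,0) (1,1) (1,2) (2,0) (2,1) (2,2) (3,0) (3,1) (3,2) (4,0) (4,1) (4,2)] -> total=20
Click 4 (2,3) count=3: revealed 1 new [(2,3)] -> total=21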